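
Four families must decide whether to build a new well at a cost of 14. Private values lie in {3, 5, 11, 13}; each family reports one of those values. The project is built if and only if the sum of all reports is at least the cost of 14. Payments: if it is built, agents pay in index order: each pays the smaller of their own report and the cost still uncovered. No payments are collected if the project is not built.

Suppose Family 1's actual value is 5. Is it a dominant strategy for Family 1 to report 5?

No

Consider the case where Family 2 reports 3, Family 3 reports 3 and Family 4 reports 5.
Truthful report 5: project built, pays 5, utility 5 - 5 = 0.
Report 3 instead: project built, pays 3, utility 5 - 3 = 2.
Since 2 > 0, reporting 3 is strictly better here, so truthful reporting is not dominant.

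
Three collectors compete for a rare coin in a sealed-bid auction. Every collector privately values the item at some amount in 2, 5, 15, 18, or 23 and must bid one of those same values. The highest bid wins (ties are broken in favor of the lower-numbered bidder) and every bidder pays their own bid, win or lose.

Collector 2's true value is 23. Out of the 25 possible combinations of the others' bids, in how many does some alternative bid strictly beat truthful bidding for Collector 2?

17

Others bid (2, 2): truth gives 0; bid 5 gives 18 > 0. Violating.
Others bid (2, 5): truth gives 0; bid 5 gives 18 > 0. Violating.
Others bid (2, 15): truth gives 0; bid 15 gives 8 > 0. Violating.
Others bid (2, 18): truth gives 0; bid 18 gives 5 > 0. Violating.
Others bid (2, 23): truth gives 0; no alternative beats it.
Others bid (5, 23): truth gives 0; no alternative beats it.
(Checking all 25 profiles: 17 have a profitable deviation, 8 do not.)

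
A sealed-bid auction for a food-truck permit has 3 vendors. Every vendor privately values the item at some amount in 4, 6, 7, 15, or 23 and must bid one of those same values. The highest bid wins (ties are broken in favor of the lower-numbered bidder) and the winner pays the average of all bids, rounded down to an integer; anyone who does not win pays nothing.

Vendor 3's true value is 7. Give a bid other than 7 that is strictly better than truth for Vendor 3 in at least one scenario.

Suppose Vendor 1 bids 4 and Vendor 2 bids 4.
Bid 7: wins, pays 5, utility 7 - 5 = 2.
Bid 6: wins, pays 4, utility 7 - 4 = 3.
So bidding 6 beats truth here (3 > 2).

6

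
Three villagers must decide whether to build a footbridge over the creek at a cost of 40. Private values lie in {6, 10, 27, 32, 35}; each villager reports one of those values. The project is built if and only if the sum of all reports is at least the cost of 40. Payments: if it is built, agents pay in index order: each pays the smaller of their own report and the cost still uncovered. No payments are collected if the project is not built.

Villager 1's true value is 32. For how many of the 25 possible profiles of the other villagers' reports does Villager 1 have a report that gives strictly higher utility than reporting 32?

24

Others report (6, 10): truth gives 0; report 27 gives 5 > 0. Violating.
Others report (6, 27): truth gives 0; report 10 gives 22 > 0. Violating.
Others report (6, 32): truth gives 0; report 6 gives 26 > 0. Violating.
Others report (6, 35): truth gives 0; report 6 gives 26 > 0. Violating.
Others report (6, 6): truth gives 0; no alternative beats it.
(Checking all 25 profiles: 24 have a profitable deviation, 1 does not.)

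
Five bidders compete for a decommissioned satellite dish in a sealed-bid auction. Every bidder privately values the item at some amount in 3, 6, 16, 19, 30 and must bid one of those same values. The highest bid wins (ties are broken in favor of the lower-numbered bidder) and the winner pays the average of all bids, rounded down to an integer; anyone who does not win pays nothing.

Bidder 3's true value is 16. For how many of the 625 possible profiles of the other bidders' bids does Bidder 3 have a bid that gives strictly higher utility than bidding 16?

179

Others bid (3, 3, 3, 3): truth gives 11; bid 6 gives 13 > 11. Violating.
Others bid (3, 3, 3, 6): truth gives 10; bid 6 gives 12 > 10. Violating.
Others bid (3, 3, 3, 19): truth gives 0; bid 19 gives 7 > 0. Violating.
Others bid (3, 3, 3, 30): truth gives 0; bid 30 gives 3 > 0. Violating.
Others bid (3, 3, 3, 16): truth gives 8; no alternative beats it.
Others bid (3, 3, 6, 16): truth gives 8; no alternative beats it.
(Checking all 625 profiles: 179 have a profitable deviation, 446 do not.)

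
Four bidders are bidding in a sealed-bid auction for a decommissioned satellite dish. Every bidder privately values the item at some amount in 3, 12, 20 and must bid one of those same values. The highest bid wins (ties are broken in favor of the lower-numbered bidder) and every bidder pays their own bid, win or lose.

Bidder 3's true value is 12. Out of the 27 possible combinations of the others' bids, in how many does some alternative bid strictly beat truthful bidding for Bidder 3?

25

Others bid (3, 3, 20): truth gives -12; bid 3 gives -3 > -12. Violating.
Others bid (3, 12, 3): truth gives -12; bid 3 gives -3 > -12. Violating.
Others bid (3, 12, 12): truth gives -12; bid 3 gives -3 > -12. Violating.
Others bid (3, 12, 20): truth gives -12; bid 3 gives -3 > -12. Violating.
Others bid (3, 3, 3): truth gives 0; no alternative beats it.
Others bid (3, 3, 12): truth gives 0; no alternative beats it.
(Checking all 27 profiles: 25 have a profitable deviation, 2 do not.)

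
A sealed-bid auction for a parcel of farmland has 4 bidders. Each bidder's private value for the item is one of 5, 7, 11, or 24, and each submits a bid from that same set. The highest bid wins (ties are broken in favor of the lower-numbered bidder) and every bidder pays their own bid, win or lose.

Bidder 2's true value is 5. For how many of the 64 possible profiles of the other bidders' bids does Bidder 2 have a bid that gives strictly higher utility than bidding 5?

4

Others bid (5, 5, 5): truth gives -5; bid 7 gives -2 > -5. Violating.
Others bid (5, 5, 7): truth gives -5; bid 7 gives -2 > -5. Violating.
Others bid (5, 7, 5): truth gives -5; bid 7 gives -2 > -5. Violating.
Others bid (5, 7, 7): truth gives -5; bid 7 gives -2 > -5. Violating.
Others bid (5, 5, 11): truth gives -5; no alternative beats it.
Others bid (5, 5, 24): truth gives -5; no alternative beats it.
(Checking all 64 profiles: 4 have a profitable deviation, 60 do not.)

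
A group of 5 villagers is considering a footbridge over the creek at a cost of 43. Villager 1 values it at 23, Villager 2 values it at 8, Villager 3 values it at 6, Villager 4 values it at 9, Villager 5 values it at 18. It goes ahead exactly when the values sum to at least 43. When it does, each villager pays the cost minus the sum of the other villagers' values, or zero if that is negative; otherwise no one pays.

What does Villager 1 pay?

Total value 64 ≥ cost 43, so the project is built.
The other villagers' values sum to 41.
Cost minus that sum is 43 - 41 = 2.

2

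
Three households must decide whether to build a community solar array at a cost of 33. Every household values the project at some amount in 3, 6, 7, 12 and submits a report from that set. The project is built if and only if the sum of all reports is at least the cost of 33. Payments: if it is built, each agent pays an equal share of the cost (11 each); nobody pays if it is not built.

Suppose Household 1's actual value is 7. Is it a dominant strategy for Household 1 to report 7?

Check each profile of the others' reports and compare truth against every alternative report.
Others report (3, 3): truth gives 0, best alternative gives 0.
Others report (3, 6): truth gives 0, best alternative gives 0.
Others report (3, 7): truth gives 0, best alternative gives 0.
Others report (3, 12): truth gives 0, best alternative gives 0.
Others report (6, 3): truth gives 0, best alternative gives 0.
Others report (6, 6): truth gives 0, best alternative gives 0.
(Remaining 10 profiles checked similarly; truth is weakly best in each.)
In every case the truthful report is at least as good as any alternative, so it is a dominant strategy.

Yes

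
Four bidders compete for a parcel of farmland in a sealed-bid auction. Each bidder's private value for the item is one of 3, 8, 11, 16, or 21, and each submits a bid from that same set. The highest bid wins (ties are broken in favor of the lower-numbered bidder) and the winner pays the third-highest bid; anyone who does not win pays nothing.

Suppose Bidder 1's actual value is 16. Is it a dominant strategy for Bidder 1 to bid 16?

Consider the case where Bidder 2 bids 3, Bidder 3 bids 3 and Bidder 4 bids 21.
Truthful bid 16: loses, pays 0, utility 0.
Bid 21 instead: wins, pays 3, utility 16 - 3 = 13.
Since 13 > 0, bidding 21 is strictly better here, so truthful bidding is not dominant.

No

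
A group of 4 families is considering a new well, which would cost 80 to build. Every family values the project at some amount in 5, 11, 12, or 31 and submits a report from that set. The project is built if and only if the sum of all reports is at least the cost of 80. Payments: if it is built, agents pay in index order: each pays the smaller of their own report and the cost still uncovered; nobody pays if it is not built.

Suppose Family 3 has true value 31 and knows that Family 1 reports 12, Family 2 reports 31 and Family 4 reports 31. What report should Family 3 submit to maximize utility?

11

Report 5: project not built, utility 0.
Report 11: project built, pays 11, utility 31 - 11 = 20.
Report 12: project built, pays 12, utility 31 - 12 = 19.
Report 31: project built, pays 31, utility 31 - 31 = 0.
The best choice is 11 with utility 20.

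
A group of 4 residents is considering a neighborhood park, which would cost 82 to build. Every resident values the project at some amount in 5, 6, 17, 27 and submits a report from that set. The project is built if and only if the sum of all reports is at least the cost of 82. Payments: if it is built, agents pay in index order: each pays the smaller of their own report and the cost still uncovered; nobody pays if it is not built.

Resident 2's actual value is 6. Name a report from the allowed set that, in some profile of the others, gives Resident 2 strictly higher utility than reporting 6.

5

Suppose Resident 1 reports 27, Resident 3 reports 27 and Resident 4 reports 27.
Report 6: project built, pays 6, utility 6 - 6 = 0.
Report 5: project built, pays 5, utility 6 - 5 = 1.
So reporting 5 beats truth here (1 > 0).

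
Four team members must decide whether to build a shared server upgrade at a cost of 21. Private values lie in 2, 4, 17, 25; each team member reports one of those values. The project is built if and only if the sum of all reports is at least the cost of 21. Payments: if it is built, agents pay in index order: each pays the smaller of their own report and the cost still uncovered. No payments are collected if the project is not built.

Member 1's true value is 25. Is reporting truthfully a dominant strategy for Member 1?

Consider the case where Member 2 reports 2, Member 3 reports 2 and Member 4 reports 2.
Truthful report 25: project built, pays 21, utility 25 - 21 = 4.
Report 17 instead: project built, pays 17, utility 25 - 17 = 8.
Since 8 > 4, reporting 17 is strictly better here, so truthful reporting is not dominant.

No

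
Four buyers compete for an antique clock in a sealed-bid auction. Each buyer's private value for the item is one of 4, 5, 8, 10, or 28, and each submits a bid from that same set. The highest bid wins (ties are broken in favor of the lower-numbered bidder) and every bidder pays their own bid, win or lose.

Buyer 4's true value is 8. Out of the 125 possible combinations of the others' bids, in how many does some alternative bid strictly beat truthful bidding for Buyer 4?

Others bid (4, 4, 4): truth gives 0; bid 5 gives 3 > 0. Violating.
Others bid (4, 4, 8): truth gives -8; bid 10 gives -2 > -8. Violating.
Others bid (4, 4, 10): truth gives -8; bid 4 gives -4 > -8. Violating.
Others bid (4, 4, 28): truth gives -8; bid 4 gives -4 > -8. Violating.
Others bid (4, 4, 5): truth gives 0; no alternative beats it.
Others bid (4, 5, 4): truth gives 0; no alternative beats it.
(Checking all 125 profiles: 118 have a profitable deviation, 7 do not.)

118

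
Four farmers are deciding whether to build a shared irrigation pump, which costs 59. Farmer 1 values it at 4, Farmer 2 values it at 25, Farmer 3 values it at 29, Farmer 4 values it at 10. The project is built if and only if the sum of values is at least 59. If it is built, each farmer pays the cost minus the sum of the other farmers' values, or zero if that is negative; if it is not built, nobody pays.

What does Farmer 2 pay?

16

Total value 68 ≥ cost 59, so the project is built.
The other farmers' values sum to 43.
Cost minus that sum is 59 - 43 = 16.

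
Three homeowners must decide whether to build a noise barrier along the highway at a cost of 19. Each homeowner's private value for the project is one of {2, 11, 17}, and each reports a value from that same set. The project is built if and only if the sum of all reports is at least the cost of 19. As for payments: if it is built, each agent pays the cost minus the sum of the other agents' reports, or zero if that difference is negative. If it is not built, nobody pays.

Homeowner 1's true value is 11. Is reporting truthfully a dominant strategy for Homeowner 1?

Check each profile of the others' reports and compare truth against every alternative report.
Others report (2, 17): truth gives 11, best alternative gives 11.
Others report (11, 11): truth gives 11, best alternative gives 11.
Others report (11, 17): truth gives 11, best alternative gives 11.
Others report (17, 2): truth gives 11, best alternative gives 11.
Others report (17, 11): truth gives 11, best alternative gives 11.
Others report (17, 17): truth gives 11, best alternative gives 11.
(Remaining 3 profiles checked similarly; truth is weakly best in each.)
In every case the truthful report is at least as good as any alternative, so it is a dominant strategy.

Yes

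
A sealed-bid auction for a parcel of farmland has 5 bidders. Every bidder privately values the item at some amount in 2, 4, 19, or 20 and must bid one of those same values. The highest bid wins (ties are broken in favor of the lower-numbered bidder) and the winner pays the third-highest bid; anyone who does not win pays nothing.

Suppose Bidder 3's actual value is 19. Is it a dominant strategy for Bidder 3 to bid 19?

No

Consider the case where Bidder 1 bids 2, Bidder 2 bids 2, Bidder 4 bids 2 and Bidder 5 bids 20.
Truthful bid 19: loses, pays 0, utility 0.
Bid 20 instead: wins, pays 2, utility 19 - 2 = 17.
Since 17 > 0, bidding 20 is strictly better here, so truthful bidding is not dominant.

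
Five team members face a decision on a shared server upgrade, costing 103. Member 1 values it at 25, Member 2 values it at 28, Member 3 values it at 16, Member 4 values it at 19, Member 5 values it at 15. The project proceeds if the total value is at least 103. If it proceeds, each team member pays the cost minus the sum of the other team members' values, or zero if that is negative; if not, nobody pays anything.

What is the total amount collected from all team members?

103

Total value 103 ≥ cost 103, so it is built.
Member 1: others sum to 78; max(0, 103 - 78) = 25.
Member 2: others sum to 75; max(0, 103 - 75) = 28.
Member 3: others sum to 87; max(0, 103 - 87) = 16.
Member 4: others sum to 84; max(0, 103 - 84) = 19.
Member 5: others sum to 88; max(0, 103 - 88) = 15.
Total collected = 25 + 28 + 16 + 19 + 15 = 103.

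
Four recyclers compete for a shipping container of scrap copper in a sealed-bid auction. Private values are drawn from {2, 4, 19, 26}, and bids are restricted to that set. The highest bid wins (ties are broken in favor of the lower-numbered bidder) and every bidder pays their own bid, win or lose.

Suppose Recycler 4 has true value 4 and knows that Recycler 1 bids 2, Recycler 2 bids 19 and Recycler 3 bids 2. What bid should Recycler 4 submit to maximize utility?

Bid 2: loses but pays 2, utility -2.
Bid 4: loses but pays 4, utility -4.
Bid 19: loses but pays 19, utility -19.
Bid 26: wins, pays 26, utility 4 - 26 = -22.
The best choice is 2 with utility -2.

2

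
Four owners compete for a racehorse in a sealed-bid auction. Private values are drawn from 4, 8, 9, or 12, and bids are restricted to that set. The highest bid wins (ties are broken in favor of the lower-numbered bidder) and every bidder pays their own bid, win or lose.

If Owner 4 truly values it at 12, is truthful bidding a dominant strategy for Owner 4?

No

Consider the case where Owner 1 bids 4, Owner 2 bids 4 and Owner 3 bids 4.
Truthful bid 12: wins, pays 12, utility 12 - 12 = 0.
Bid 8 instead: wins, pays 8, utility 12 - 8 = 4.
Since 4 > 0, bidding 8 is strictly better here, so truthful bidding is not dominant.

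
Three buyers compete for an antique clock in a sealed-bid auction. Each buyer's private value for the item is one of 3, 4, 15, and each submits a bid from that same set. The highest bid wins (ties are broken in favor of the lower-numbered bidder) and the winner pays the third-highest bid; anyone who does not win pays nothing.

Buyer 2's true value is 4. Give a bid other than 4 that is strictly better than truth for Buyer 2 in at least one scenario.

Suppose Buyer 1 bids 3 and Buyer 3 bids 15.
Bid 4: loses, pays 0, utility 0.
Bid 15: wins, pays 3, utility 4 - 3 = 1.
So bidding 15 beats truth here (1 > 0).

15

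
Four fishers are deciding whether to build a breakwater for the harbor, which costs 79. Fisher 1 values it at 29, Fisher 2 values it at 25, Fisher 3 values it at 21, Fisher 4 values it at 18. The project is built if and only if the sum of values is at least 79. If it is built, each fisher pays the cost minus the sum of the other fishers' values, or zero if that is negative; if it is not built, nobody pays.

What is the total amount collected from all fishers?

Total value 93 ≥ cost 79, so it is built.
Fisher 1: others sum to 64; max(0, 79 - 64) = 15.
Fisher 2: others sum to 68; max(0, 79 - 68) = 11.
Fisher 3: others sum to 72; max(0, 79 - 72) = 7.
Fisher 4: others sum to 75; max(0, 79 - 75) = 4.
Total collected = 15 + 11 + 7 + 4 = 37.

37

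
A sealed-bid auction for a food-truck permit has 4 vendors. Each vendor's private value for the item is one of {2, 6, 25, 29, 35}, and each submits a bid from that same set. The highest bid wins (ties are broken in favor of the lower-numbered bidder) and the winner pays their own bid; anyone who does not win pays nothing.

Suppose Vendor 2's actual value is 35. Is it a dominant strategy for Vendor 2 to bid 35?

Consider the case where Vendor 1 bids 2, Vendor 3 bids 2 and Vendor 4 bids 2.
Truthful bid 35: wins, pays 35, utility 35 - 35 = 0.
Bid 6 instead: wins, pays 6, utility 35 - 6 = 29.
Since 29 > 0, bidding 6 is strictly better here, so truthful bidding is not dominant.

No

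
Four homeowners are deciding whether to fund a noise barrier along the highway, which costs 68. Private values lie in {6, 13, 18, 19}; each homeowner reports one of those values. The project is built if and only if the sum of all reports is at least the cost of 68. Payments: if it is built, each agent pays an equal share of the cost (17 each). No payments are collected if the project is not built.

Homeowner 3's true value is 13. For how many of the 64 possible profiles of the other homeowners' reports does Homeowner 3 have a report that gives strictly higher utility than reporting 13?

Others report (18, 18, 19): truth gives -4; report 6 gives 0 > -4. Violating.
Others report (18, 19, 18): truth gives -4; report 6 gives 0 > -4. Violating.
Others report (18, 19, 19): truth gives -4; report 6 gives 0 > -4. Violating.
Others report (19, 18, 18): truth gives -4; report 6 gives 0 > -4. Violating.
Others report (6, 6, 6): truth gives 0; no alternative beats it.
Others report (6, 6, 13): truth gives 0; no alternative beats it.
(Checking all 64 profiles: 7 have a profitable deviation, 57 do not.)

7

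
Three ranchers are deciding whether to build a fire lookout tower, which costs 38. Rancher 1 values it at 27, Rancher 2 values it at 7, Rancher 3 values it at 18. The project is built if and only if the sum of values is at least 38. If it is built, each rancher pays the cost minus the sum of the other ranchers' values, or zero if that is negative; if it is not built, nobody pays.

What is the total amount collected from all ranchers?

Total value 52 ≥ cost 38, so it is built.
Rancher 1: others sum to 25; max(0, 38 - 25) = 13.
Rancher 2: others sum to 45; max(0, 38 - 45) = 0.
Rancher 3: others sum to 34; max(0, 38 - 34) = 4.
Total collected = 13 + 0 + 4 = 17.

17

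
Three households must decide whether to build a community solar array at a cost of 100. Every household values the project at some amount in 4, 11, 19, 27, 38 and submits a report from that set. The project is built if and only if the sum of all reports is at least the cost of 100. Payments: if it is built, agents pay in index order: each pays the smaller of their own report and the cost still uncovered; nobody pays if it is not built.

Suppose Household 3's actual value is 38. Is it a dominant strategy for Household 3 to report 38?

Check each profile of the others' reports and compare truth against every alternative report.
Others report (27, 38): truth gives 3, best alternative gives 0.
Others report (38, 27): truth gives 3, best alternative gives 0.
Others report (38, 38): truth gives 14, best alternative gives 14.
Others report (4, 4): truth gives 0, best alternative gives 0.
Others report (4, 11): truth gives 0, best alternative gives 0.
Others report (4, 19): truth gives 0, best alternative gives 0.
(Remaining 19 profiles checked similarly; truth is weakly best in each.)
In every case the truthful report is at least as good as any alternative, so it is a dominant strategy.

Yes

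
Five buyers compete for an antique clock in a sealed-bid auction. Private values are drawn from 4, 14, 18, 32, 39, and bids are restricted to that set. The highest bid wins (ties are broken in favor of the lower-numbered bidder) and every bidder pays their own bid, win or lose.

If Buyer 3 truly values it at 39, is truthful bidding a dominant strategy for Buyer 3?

Consider the case where Buyer 1 bids 4, Buyer 2 bids 4, Buyer 4 bids 4 and Buyer 5 bids 4.
Truthful bid 39: wins, pays 39, utility 39 - 39 = 0.
Bid 14 instead: wins, pays 14, utility 39 - 14 = 25.
Since 25 > 0, bidding 14 is strictly better here, so truthful bidding is not dominant.

No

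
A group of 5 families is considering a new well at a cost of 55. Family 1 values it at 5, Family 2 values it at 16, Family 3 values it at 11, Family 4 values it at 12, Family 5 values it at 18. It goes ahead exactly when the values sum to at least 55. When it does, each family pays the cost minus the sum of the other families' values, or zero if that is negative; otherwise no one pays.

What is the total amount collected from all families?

Total value 62 ≥ cost 55, so it is built.
Family 1: others sum to 57; max(0, 55 - 57) = 0.
Family 2: others sum to 46; max(0, 55 - 46) = 9.
Family 3: others sum to 51; max(0, 55 - 51) = 4.
Family 4: others sum to 50; max(0, 55 - 50) = 5.
Family 5: others sum to 44; max(0, 55 - 44) = 11.
Total collected = 0 + 9 + 4 + 5 + 11 = 29.

29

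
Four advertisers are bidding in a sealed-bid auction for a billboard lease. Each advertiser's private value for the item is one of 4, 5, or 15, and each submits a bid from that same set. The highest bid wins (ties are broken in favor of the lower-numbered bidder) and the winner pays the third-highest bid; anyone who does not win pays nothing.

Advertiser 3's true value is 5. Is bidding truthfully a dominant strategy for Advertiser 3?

No

Consider the case where Advertiser 1 bids 4, Advertiser 2 bids 4 and Advertiser 4 bids 15.
Truthful bid 5: loses, pays 0, utility 0.
Bid 15 instead: wins, pays 4, utility 5 - 4 = 1.
Since 1 > 0, bidding 15 is strictly better here, so truthful bidding is not dominant.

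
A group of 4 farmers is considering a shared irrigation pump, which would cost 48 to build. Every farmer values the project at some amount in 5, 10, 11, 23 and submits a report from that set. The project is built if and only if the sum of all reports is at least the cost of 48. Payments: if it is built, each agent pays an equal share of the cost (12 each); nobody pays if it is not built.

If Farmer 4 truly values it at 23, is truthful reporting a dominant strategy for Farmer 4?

Check each profile of the others' reports and compare truth against every alternative report.
Others report (5, 5, 23): truth gives 11, best alternative gives 0.
Others report (5, 10, 10): truth gives 11, best alternative gives 0.
Others report (5, 10, 11): truth gives 11, best alternative gives 0.
Others report (5, 11, 10): truth gives 11, best alternative gives 0.
Others report (5, 11, 11): truth gives 11, best alternative gives 0.
Others report (5, 23, 5): truth gives 11, best alternative gives 0.
(Remaining 58 profiles checked similarly; truth is weakly best in each.)
In every case the truthful report is at least as good as any alternative, so it is a dominant strategy.

Yes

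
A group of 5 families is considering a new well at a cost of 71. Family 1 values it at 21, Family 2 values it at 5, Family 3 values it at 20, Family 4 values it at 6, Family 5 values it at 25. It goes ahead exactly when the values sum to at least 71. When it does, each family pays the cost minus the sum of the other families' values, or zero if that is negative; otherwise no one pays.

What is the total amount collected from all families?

48

Total value 77 ≥ cost 71, so it is built.
Family 1: others sum to 56; max(0, 71 - 56) = 15.
Family 2: others sum to 72; max(0, 71 - 72) = 0.
Family 3: others sum to 57; max(0, 71 - 57) = 14.
Family 4: others sum to 71; max(0, 71 - 71) = 0.
Family 5: others sum to 52; max(0, 71 - 52) = 19.
Total collected = 15 + 0 + 14 + 0 + 19 = 48.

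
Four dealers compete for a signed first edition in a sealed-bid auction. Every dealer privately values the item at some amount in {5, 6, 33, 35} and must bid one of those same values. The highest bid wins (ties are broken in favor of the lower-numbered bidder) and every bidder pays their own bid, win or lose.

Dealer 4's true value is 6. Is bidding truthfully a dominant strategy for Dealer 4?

Consider the case where Dealer 1 bids 5, Dealer 2 bids 5 and Dealer 3 bids 6.
Truthful bid 6: loses but pays 6, utility -6.
Bid 5 instead: loses but pays 5, utility -5.
Since -5 > -6, bidding 5 is strictly better here, so truthful bidding is not dominant.

No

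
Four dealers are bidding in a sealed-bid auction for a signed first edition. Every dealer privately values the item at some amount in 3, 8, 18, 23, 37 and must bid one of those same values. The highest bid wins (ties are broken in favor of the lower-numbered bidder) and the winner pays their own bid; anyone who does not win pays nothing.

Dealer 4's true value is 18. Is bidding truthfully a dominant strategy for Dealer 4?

Consider the case where Dealer 1 bids 3, Dealer 2 bids 3 and Dealer 3 bids 3.
Truthful bid 18: wins, pays 18, utility 18 - 18 = 0.
Bid 8 instead: wins, pays 8, utility 18 - 8 = 10.
Since 10 > 0, bidding 8 is strictly better here, so truthful bidding is not dominant.

No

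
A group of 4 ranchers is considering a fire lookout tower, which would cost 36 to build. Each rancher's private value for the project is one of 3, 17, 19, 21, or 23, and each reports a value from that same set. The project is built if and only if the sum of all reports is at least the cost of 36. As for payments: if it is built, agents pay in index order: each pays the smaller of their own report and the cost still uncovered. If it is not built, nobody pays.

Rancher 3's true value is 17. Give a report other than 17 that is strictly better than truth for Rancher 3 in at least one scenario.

Suppose Rancher 1 reports 3, Rancher 2 reports 17 and Rancher 4 reports 17.
Report 17: project built, pays 16, utility 17 - 16 = 1.
Report 3: project built, pays 3, utility 17 - 3 = 14.
So reporting 3 beats truth here (14 > 1).

3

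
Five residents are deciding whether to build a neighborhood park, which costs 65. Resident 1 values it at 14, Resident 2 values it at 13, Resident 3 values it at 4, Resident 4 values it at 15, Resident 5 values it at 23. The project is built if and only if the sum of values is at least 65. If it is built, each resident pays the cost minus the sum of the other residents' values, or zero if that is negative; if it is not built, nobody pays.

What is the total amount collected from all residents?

Total value 69 ≥ cost 65, so it is built.
Resident 1: others sum to 55; max(0, 65 - 55) = 10.
Resident 2: others sum to 56; max(0, 65 - 56) = 9.
Resident 3: others sum to 65; max(0, 65 - 65) = 0.
Resident 4: others sum to 54; max(0, 65 - 54) = 11.
Resident 5: others sum to 46; max(0, 65 - 46) = 19.
Total collected = 10 + 9 + 0 + 11 + 19 = 49.

49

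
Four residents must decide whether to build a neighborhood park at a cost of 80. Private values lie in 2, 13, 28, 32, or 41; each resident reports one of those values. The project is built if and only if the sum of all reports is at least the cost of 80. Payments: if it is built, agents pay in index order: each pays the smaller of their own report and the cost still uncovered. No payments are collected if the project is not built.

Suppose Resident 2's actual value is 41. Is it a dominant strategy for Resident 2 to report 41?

No

Consider the case where Resident 1 reports 2, Resident 3 reports 13 and Resident 4 reports 41.
Truthful report 41: project built, pays 41, utility 41 - 41 = 0.
Report 28 instead: project built, pays 28, utility 41 - 28 = 13.
Since 13 > 0, reporting 28 is strictly better here, so truthful reporting is not dominant.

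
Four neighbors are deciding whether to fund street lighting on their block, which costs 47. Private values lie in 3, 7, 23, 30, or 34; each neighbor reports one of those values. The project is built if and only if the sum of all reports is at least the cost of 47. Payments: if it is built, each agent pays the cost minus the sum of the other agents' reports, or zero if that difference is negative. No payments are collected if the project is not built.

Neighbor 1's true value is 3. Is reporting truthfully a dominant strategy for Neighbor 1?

Check each profile of the others' reports and compare truth against every alternative report.
Others report (3, 3, 34): truth gives 0, best alternative gives -4.
Others report (3, 7, 30): truth gives 0, best alternative gives -4.
Others report (3, 30, 7): truth gives 0, best alternative gives -4.
Others report (3, 34, 3): truth gives 0, best alternative gives -4.
Others report (7, 3, 30): truth gives 0, best alternative gives -4.
Others report (7, 30, 3): truth gives 0, best alternative gives -4.
(Remaining 119 profiles checked similarly; truth is weakly best in each.)
In every case the truthful report is at least as good as any alternative, so it is a dominant strategy.

Yes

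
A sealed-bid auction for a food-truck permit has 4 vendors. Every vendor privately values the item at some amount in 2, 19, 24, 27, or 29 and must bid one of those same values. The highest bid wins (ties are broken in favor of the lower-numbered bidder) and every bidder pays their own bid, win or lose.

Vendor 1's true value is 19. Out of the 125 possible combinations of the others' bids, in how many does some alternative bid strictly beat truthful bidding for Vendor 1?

Others bid (2, 2, 2): truth gives 0; bid 2 gives 17 > 0. Violating.
Others bid (2, 2, 24): truth gives -19; bid 2 gives -2 > -19. Violating.
Others bid (2, 2, 27): truth gives -19; bid 2 gives -2 > -19. Violating.
Others bid (2, 2, 29): truth gives -19; bid 2 gives -2 > -19. Violating.
Others bid (2, 2, 19): truth gives 0; no alternative beats it.
Others bid (2, 19, 2): truth gives 0; no alternative beats it.
(Checking all 125 profiles: 118 have a profitable deviation, 7 do not.)

118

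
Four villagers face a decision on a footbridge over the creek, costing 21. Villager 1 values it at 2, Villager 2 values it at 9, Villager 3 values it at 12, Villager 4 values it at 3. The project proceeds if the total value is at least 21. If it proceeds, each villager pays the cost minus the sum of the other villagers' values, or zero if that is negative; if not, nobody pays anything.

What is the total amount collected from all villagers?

Total value 26 ≥ cost 21, so it is built.
Villager 1: others sum to 24; max(0, 21 - 24) = 0.
Villager 2: others sum to 17; max(0, 21 - 17) = 4.
Villager 3: others sum to 14; max(0, 21 - 14) = 7.
Villager 4: others sum to 23; max(0, 21 - 23) = 0.
Total collected = 0 + 4 + 7 + 0 = 11.

11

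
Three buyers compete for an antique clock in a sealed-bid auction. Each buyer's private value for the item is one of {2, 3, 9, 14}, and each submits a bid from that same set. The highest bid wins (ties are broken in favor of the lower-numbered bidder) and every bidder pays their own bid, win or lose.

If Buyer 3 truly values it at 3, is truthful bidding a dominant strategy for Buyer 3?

No

Consider the case where Buyer 1 bids 2 and Buyer 2 bids 3.
Truthful bid 3: loses but pays 3, utility -3.
Bid 2 instead: loses but pays 2, utility -2.
Since -2 > -3, bidding 2 is strictly better here, so truthful bidding is not dominant.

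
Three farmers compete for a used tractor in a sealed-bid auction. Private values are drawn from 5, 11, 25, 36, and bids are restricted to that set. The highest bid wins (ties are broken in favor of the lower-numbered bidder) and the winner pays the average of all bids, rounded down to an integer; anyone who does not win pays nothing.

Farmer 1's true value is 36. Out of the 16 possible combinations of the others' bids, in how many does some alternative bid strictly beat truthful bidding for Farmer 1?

9

Others bid (5, 5): truth gives 21; bid 5 gives 31 > 21. Violating.
Others bid (5, 11): truth gives 19; bid 11 gives 27 > 19. Violating.
Others bid (5, 25): truth gives 14; bid 25 gives 18 > 14. Violating.
Others bid (11, 5): truth gives 19; bid 11 gives 27 > 19. Violating.
Others bid (5, 36): truth gives 11; no alternative beats it.
Others bid (11, 36): truth gives 9; no alternative beats it.
(Checking all 16 profiles: 9 have a profitable deviation, 7 do not.)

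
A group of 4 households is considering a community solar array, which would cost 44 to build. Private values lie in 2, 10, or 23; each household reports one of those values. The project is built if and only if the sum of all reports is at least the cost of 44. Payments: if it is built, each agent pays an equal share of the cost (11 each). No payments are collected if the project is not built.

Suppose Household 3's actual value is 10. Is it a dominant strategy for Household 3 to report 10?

No

Consider the case where Household 1 reports 2, Household 2 reports 10 and Household 4 reports 23.
Truthful report 10: project built, pays 11, utility 10 - 11 = -1.
Report 2 instead: project not built, utility 0.
Since 0 > -1, reporting 2 is strictly better here, so truthful reporting is not dominant.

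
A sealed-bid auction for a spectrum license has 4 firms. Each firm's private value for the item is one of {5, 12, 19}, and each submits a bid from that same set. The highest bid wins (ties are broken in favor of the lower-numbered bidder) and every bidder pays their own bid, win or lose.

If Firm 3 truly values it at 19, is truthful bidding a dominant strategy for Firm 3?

No

Consider the case where Firm 1 bids 5, Firm 2 bids 5 and Firm 4 bids 5.
Truthful bid 19: wins, pays 19, utility 19 - 19 = 0.
Bid 12 instead: wins, pays 12, utility 19 - 12 = 7.
Since 7 > 0, bidding 12 is strictly better here, so truthful bidding is not dominant.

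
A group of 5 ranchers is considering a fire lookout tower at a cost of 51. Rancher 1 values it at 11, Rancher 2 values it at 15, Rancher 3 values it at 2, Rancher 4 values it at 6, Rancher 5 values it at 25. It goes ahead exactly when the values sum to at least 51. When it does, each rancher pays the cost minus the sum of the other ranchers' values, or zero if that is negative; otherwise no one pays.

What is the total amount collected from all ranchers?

Total value 59 ≥ cost 51, so it is built.
Rancher 1: others sum to 48; max(0, 51 - 48) = 3.
Rancher 2: others sum to 44; max(0, 51 - 44) = 7.
Rancher 3: others sum to 57; max(0, 51 - 57) = 0.
Rancher 4: others sum to 53; max(0, 51 - 53) = 0.
Rancher 5: others sum to 34; max(0, 51 - 34) = 17.
Total collected = 3 + 7 + 0 + 0 + 17 = 27.

27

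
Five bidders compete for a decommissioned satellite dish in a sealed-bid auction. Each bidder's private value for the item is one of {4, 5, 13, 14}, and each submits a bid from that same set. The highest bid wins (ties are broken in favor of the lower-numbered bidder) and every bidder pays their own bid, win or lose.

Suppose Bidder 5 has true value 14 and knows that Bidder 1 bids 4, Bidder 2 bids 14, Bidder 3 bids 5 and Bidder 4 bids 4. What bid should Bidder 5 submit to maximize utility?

Bid 4: loses but pays 4, utility -4.
Bid 5: loses but pays 5, utility -5.
Bid 13: loses but pays 13, utility -13.
Bid 14: loses but pays 14, utility -14.
The best choice is 4 with utility -4.

4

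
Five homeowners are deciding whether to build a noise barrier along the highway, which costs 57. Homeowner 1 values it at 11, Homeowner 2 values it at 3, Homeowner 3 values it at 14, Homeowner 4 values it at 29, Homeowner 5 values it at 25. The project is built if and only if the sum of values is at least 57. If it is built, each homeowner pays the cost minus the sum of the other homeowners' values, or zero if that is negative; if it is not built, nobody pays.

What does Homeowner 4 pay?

Total value 82 ≥ cost 57, so the project is built.
The other homeowners' values sum to 53.
Cost minus that sum is 57 - 53 = 4.

4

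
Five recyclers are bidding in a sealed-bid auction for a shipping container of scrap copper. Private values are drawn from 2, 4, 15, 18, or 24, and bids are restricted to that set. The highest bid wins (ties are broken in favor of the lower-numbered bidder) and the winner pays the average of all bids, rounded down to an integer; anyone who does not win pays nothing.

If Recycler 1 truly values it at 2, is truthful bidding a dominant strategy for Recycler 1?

Yes

Check each profile of the others' bids and compare truth against every alternative bid.
Others bid (4, 4, 4, 4): truth gives 0, best alternative gives -2.
Others bid (2, 2, 4, 4): truth gives 0, best alternative gives -1.
Others bid (2, 4, 2, 4): truth gives 0, best alternative gives -1.
Others bid (2, 4, 4, 2): truth gives 0, best alternative gives -1.
Others bid (2, 4, 4, 4): truth gives 0, best alternative gives -1.
Others bid (4, 2, 2, 4): truth gives 0, best alternative gives -1.
(Remaining 619 profiles checked similarly; truth is weakly best in each.)
In every case the truthful bid is at least as good as any alternative, so it is a dominant strategy.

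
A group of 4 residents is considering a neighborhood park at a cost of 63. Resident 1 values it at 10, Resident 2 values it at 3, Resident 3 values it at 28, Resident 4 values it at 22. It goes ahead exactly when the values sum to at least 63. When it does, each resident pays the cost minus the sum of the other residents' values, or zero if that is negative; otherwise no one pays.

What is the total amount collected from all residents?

Total value 63 ≥ cost 63, so it is built.
Resident 1: others sum to 53; max(0, 63 - 53) = 10.
Resident 2: others sum to 60; max(0, 63 - 60) = 3.
Resident 3: others sum to 35; max(0, 63 - 35) = 28.
Resident 4: others sum to 41; max(0, 63 - 41) = 22.
Total collected = 10 + 3 + 28 + 22 = 63.

63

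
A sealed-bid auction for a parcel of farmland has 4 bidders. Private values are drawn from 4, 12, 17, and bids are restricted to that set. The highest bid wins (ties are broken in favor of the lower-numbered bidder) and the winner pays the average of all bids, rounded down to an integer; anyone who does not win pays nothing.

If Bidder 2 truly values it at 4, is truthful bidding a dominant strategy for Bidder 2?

Yes

Check each profile of the others' bids and compare truth against every alternative bid.
Others bid (4, 12, 12): truth gives 0, best alternative gives -6.
Others bid (4, 4, 12): truth gives 0, best alternative gives -4.
Others bid (4, 12, 4): truth gives 0, best alternative gives -4.
Others bid (4, 4, 4): truth gives 0, best alternative gives -2.
Others bid (4, 4, 17): truth gives 0, best alternative gives 0.
Others bid (4, 12, 17): truth gives 0, best alternative gives 0.
(Remaining 21 profiles checked similarly; truth is weakly best in each.)
In every case the truthful bid is at least as good as any alternative, so it is a dominant strategy.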